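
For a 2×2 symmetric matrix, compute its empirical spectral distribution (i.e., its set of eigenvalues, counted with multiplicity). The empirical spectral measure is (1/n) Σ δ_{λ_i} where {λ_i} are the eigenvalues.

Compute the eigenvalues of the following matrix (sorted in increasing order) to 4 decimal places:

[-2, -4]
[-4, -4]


Since M is real symmetric, both eigenvalues are real; they are the roots of det(λI − M) = λ² − (tr M) λ + det M.
tr M = -2 + (-4) = -6.
det M = (-2)·(-4) − (-4)² = 8 − 16 = -8.
Characteristic polynomial: λ² + 6λ − 8 = 0.
Discriminant Δ = (tr M)² − 4·det M = 36 − (-32) = 68; √Δ = 8.246211.
λ = (tr M ± √Δ)/2 = (-6 ± 8.246211)/2, giving (tr M − √Δ)/2 = -7.1231 and (tr M + √Δ)/2 = 1.1231.

Eigenvalues sorted in increasing order: [-7.1231, 1.1231].


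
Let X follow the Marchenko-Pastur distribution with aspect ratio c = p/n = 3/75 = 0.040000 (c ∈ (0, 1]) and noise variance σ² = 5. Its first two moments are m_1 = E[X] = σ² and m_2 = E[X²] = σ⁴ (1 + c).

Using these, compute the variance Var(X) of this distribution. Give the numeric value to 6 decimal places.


m_1 = E[X] = σ² = 5, so m_1² = 25.
m_2 = E[X²] = σ⁴ (1 + c) = 25 · (1 + 0.040000) = 25 · 1.040000 = 26.000000.
(Note m_2 − m_1² simplifies to c · σ⁴ = 0.040000 · 25.)

Var(X) = m_2 − m_1² = 26.000000 − 25 = 1.000000.


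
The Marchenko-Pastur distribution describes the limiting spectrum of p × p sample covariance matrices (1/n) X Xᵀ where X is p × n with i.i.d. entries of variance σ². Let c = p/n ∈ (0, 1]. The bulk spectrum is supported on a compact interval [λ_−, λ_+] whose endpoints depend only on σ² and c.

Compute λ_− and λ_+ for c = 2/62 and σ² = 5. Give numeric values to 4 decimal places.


c = 2/62 = 0.032258; √c = 0.179605.
λ_− = σ² (1 − √c)² = 5 · (1 − 0.179605)² = 5 · (0.820395)² = 3.365237.
λ_+ = σ² (1 + √c)² = 5 · (1 + 0.179605)² = 5 · (1.179605)² = 6.957343.

Rounded to 4 decimal places: λ_− ≈ 3.3652, λ_+ ≈ 6.9573.


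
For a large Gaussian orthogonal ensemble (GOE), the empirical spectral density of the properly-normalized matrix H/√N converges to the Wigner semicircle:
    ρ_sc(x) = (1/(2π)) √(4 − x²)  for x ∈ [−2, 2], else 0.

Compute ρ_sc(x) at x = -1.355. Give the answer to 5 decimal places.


ρ_sc(x) = (1/(2π)) √(4 − x²). With x = -1.355:
  4 − x² = 4 − (-1.355)² = 4 − 1.836025 = 2.163975.
  √(4 − x²) = 1.471046.
  1/(2π) = 0.159155.
  ρ_sc(-1.355) = 0.159155 · 1.471046 = 0.234124.

Rounded to 5 decimal places: ρ_sc(-1.355) ≈ 0.23412.


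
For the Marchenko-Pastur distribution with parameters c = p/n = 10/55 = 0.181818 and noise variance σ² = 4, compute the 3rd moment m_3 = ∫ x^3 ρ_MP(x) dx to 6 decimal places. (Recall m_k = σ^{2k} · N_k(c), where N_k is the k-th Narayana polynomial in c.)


E[X³] = σ⁶ (1 + 3c + c²) (third MP moment). With σ² = 4 (so σ⁶ = 64) and c = 10/55 = 0.181818: E[X³] = 64 · (1 + 3·0.181818 + (0.181818)²) = 64 · 1.578512.

So E[X^3] = 101.024793.


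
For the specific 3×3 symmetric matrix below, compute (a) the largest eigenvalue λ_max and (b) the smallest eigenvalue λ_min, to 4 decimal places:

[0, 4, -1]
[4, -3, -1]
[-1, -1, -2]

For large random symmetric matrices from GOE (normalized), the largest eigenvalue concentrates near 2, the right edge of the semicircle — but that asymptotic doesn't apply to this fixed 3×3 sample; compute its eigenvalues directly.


Since M is real symmetric, all three eigenvalues are real; they are the roots of det(λI − M) = λ³ − (tr M) λ² + s λ − det M, where s is the sum of the principal 2×2 minors.
tr M = 0 + (-3) + (-2) = -5.
s = (0·(-3) − 4²) + (0·(-2) − (-1)²) + ((-3)·(-2) − (-1)²) = -16 + (-1) + 5 = -12.
det M (expand along row 1) = 0·5 − 4·(-9) + (-1)·(-7) = 43.
Characteristic polynomial: λ³ + 5λ² − 12λ − 43 = 0.
Substitute λ = y + (tr M)/3 = y − 1.666667 to remove the quadratic term: y³ + p·y + q = 0 with p = s − (tr M)²/3 = -20.333333 and q = −2(tr M)³/27 + (tr M)·s/3 − det M = -13.740741.
Three real roots ⇒ use the trigonometric (Viète) form: r = 2√(−p/3) = 5.206833, φ = arccos(3q/(p·r)) = arccos(0.389358) = 1.170862 rad.
y_k = r·cos(φ/3 − 2πk/3) for k = 0, 1, 2 gives y = 4.815278, -0.692077, -4.123202.
λ_k = y_k − 1.666667 gives λ = 3.1486, -2.3587, -5.7899 (check: the sum is -5.0000 = tr M).

Hence λ_max = 3.1486 and λ_min = -5.7899.


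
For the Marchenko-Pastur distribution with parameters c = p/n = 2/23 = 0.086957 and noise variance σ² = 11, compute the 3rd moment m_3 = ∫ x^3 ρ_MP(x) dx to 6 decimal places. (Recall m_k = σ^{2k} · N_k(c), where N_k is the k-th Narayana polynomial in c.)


E[X³] = σ⁶ (1 + 3c + c²) (third MP moment). With σ² = 11 (so σ⁶ = 1331) and c = 2/23 = 0.086957: E[X³] = 1331 · (1 + 3·0.086957 + (0.086957)²) = 1331 · 1.268431.

So E[X^3] = 1688.281664.


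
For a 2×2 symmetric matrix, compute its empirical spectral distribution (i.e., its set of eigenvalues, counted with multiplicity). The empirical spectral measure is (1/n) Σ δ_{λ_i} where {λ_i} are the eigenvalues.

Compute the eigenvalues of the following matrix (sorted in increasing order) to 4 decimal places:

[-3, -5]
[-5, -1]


Since M is real symmetric, both eigenvalues are real; they are the roots of det(λI − M) = λ² − (tr M) λ + det M.
tr M = -3 + (-1) = -4.
det M = (-3)·(-1) − (-5)² = 3 − 25 = -22.
Characteristic polynomial: λ² + 4λ − 22 = 0.
Discriminant Δ = (tr M)² − 4·det M = 16 − (-88) = 104; √Δ = 10.198039.
λ = (tr M ± √Δ)/2 = (-4 ± 10.198039)/2, giving (tr M − √Δ)/2 = -7.0990 and (tr M + √Δ)/2 = 3.0990.

Eigenvalues sorted in increasing order: [-7.0990, 3.0990].


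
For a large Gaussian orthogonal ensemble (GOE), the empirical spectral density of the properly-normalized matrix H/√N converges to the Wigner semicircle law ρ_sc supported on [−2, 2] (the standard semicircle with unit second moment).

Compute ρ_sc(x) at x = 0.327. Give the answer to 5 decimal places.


ρ_sc(x) = (1/(2π)) √(4 − x²). With x = 0.327:
  4 − x² = 4 − (0.327)² = 4 − 0.106929 = 3.893071.
  √(4 − x²) = 1.973087.
  1/(2π) = 0.159155.
  ρ_sc(0.327) = 0.159155 · 1.973087 = 0.314026.

Rounded to 5 decimal places: ρ_sc(0.327) ≈ 0.31403.


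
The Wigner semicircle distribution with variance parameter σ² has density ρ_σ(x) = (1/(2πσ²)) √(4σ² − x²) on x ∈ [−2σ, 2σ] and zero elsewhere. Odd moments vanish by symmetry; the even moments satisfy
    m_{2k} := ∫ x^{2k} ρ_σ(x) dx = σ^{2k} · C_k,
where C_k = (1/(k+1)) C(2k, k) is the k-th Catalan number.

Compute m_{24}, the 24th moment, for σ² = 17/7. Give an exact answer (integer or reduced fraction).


By the scaled semicircle moment identity, m_{2k} = σ^{2k} · C_k with k = 12.
C_12 = (1/(k+1)) · C(2k, k) = (1/13) · C(24, 12) = (1/13) · 2704156 = 208012.
σ^{2k} = (σ²)^k = (17/7)^12 = 582622237229761/13841287201.

Therefore m_{24} = σ^{24} · C_12 = (582622237229761/13841287201) · 208012 = 17313202401519577876/1977326743.


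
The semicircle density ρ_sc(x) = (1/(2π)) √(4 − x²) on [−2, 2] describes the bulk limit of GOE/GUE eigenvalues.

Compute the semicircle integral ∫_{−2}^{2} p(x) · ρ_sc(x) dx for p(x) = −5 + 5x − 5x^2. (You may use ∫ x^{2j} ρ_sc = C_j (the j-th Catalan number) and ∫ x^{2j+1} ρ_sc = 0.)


Write p(x) = Σ a_i x^i, split into monomials and integrate each against ρ_sc separately.
Using ∫ x^{2j} ρ_sc = C_j = (1/(j+1)) C(2j, j) (Catalan numbers) and ∫ x^{2j+1} ρ_sc = 0 (odd monomials vanish by symmetry):
  i = 0 (even): a_0 · C_{0} = -5 · 1 = -5
  i = 1 (odd): ∫ x^1 ρ_sc = 0 (vanishes)
  i = 2 (even): a_2 · C_{1} = -5 · 1 = -5

Summing the contributions: ∫_{−2}^{2} p(x) ρ_sc(x) dx = (-5) + (-5) = -10.


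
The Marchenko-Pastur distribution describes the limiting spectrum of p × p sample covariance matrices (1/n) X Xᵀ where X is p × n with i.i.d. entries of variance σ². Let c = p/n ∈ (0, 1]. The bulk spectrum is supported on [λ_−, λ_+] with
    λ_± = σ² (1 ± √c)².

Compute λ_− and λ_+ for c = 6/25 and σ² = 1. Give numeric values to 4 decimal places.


c = 6/25 = 0.240000; √c = 0.489898.
λ_− = σ² (1 − √c)² = 1 · (1 − 0.489898)² = 1 · (0.510102)² = 0.260204.
λ_+ = σ² (1 + √c)² = 1 · (1 + 0.489898)² = 1 · (1.489898)² = 2.219796.

Rounded to 4 decimal places: λ_− ≈ 0.2602, λ_+ ≈ 2.2198.


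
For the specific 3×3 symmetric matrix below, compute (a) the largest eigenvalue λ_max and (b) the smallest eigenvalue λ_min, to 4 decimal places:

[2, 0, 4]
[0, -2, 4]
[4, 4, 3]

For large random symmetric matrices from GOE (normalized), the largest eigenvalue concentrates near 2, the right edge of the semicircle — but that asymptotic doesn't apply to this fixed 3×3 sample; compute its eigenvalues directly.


Since M is real symmetric, all three eigenvalues are real; they are the roots of det(λI − M) = λ³ − (tr M) λ² + s λ − det M, where s is the sum of the principal 2×2 minors.
tr M = 2 + (-2) + 3 = 3.
s = (2·(-2) − 0²) + (2·3 − 4²) + ((-2)·3 − 4²) = -4 + (-10) + (-22) = -36.
det M (expand along row 1) = 2·(-22) − 0·(-16) + 4·8 = -12.
Characteristic polynomial: λ³ − 3λ² − 36λ + 12 = 0.
Substitute λ = y + (tr M)/3 = y + 1.000000 to remove the quadratic term: y³ + p·y + q = 0 with p = s − (tr M)²/3 = -39.000000 and q = −2(tr M)³/27 + (tr M)·s/3 − det M = -26.000000.
Three real roots ⇒ use the trigonometric (Viète) form: r = 2√(−p/3) = 7.211103, φ = arccos(3q/(p·r)) = arccos(0.277350) = 1.289761 rad.
y_k = r·cos(φ/3 − 2πk/3) for k = 0, 1, 2 gives y = 6.554884, -0.674536, -5.880348.
λ_k = y_k + 1.000000 gives λ = 7.5549, 0.3255, -4.8803 (check: the sum is 3.0000 = tr M).

Hence λ_max = 7.5549 and λ_min = -4.8803.


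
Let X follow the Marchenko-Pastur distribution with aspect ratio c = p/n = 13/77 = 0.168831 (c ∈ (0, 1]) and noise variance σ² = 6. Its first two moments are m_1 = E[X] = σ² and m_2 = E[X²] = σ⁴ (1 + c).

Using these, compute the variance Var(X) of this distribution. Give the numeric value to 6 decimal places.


m_1 = E[X] = σ² = 6, so m_1² = 36.
m_2 = E[X²] = σ⁴ (1 + c) = 36 · (1 + 0.168831) = 36 · 1.168831 = 42.077922.
(Note m_2 − m_1² simplifies to c · σ⁴ = 0.168831 · 36.)

Var(X) = m_2 − m_1² = 42.077922 − 36 = 6.077922.


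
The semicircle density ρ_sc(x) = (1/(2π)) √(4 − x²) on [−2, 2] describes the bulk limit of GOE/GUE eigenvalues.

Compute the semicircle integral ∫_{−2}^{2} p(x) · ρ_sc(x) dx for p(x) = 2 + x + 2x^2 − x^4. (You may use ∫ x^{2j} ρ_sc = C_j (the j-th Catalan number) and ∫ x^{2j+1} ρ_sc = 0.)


Write p(x) = Σ a_i x^i, split into monomials and integrate each against ρ_sc separately.
Using ∫ x^{2j} ρ_sc = C_j = (1/(j+1)) C(2j, j) (Catalan numbers) and ∫ x^{2j+1} ρ_sc = 0 (odd monomials vanish by symmetry):
  i = 0 (even): a_0 · C_{0} = 2 · 1 = 2
  i = 1 (odd): ∫ x^1 ρ_sc = 0 (vanishes)
  i = 2 (even): a_2 · C_{1} = 2 · 1 = 2
  i = 4 (even): a_4 · C_{2} = -1 · 2 = -2

Summing the contributions: ∫_{−2}^{2} p(x) ρ_sc(x) dx = 2 + 2 + (-2) = 2.


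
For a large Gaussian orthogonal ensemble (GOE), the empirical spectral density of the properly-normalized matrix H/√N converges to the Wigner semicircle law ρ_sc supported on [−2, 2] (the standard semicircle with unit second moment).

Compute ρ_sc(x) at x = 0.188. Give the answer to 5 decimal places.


ρ_sc(x) = (1/(2π)) √(4 − x²). With x = 0.188:
  4 − x² = 4 − (0.188)² = 4 − 0.035344 = 3.964656.
  √(4 − x²) = 1.991144.
  1/(2π) = 0.159155.
  ρ_sc(0.188) = 0.159155 · 1.991144 = 0.316900.

Rounded to 5 decimal places: ρ_sc(0.188) ≈ 0.31690.


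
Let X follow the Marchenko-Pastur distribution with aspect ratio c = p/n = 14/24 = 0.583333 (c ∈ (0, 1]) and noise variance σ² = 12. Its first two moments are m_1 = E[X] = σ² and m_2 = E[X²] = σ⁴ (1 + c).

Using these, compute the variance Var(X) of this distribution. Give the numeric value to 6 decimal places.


m_1 = E[X] = σ² = 12, so m_1² = 144.
m_2 = E[X²] = σ⁴ (1 + c) = 144 · (1 + 0.583333) = 144 · 1.583333 = 228.000000.
(Note m_2 − m_1² simplifies to c · σ⁴ = 0.583333 · 144.)

Var(X) = m_2 − m_1² = 228.000000 − 144 = 84.000000.


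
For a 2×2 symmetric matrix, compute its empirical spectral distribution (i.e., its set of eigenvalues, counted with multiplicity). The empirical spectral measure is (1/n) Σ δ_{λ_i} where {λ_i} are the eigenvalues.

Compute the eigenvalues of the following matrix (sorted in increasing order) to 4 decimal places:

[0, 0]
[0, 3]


Since M is real symmetric, both eigenvalues are real; they are the roots of det(λI − M) = λ² − (tr M) λ + det M.
tr M = 0 + 3 = 3.
det M = 0·3 − 0² = 0 − 0 = 0.
Characteristic polynomial: λ² − 3λ = 0.
Discriminant Δ = (tr M)² − 4·det M = 9 − 0 = 9; √Δ = 3.000000.
λ = (tr M ± √Δ)/2 = (3 ± 3.000000)/2, giving (tr M − √Δ)/2 = 0.0000 and (tr M + √Δ)/2 = 3.0000.

Eigenvalues sorted in increasing order: [0.0000, 3.0000].


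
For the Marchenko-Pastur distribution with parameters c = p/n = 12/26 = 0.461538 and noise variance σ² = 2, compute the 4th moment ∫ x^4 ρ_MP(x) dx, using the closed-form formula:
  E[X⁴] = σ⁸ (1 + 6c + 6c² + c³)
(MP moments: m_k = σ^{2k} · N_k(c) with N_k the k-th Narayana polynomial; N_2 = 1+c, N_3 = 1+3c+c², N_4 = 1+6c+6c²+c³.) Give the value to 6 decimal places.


E[X⁴] = σ⁸ (1 + 6c + 6c² + c³) (fourth MP moment). With σ² = 2 (so σ⁸ = 16) and c = 12/26 = 0.461538: E[X⁴] = 16 · (1 + 6·0.461538 + 6·(0.461538)² + (0.461538)³) = 16 · 5.145653.

So E[X^4] = 82.330451.


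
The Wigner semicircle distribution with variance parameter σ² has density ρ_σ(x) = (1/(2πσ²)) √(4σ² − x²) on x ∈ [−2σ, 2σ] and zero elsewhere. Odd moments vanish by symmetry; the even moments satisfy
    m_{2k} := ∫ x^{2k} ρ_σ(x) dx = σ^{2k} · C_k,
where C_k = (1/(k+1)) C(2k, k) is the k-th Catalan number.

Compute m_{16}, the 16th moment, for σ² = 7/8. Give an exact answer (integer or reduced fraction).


By the scaled semicircle moment identity, m_{2k} = σ^{2k} · C_k with k = 8.
C_8 = (1/(k+1)) · C(2k, k) = (1/9) · C(16, 8) = (1/9) · 12870 = 1430.
σ^{2k} = (σ²)^k = (7/8)^8 = 5764801/16777216.

Therefore m_{16} = σ^{16} · C_8 = (5764801/16777216) · 1430 = 4121832715/8388608.


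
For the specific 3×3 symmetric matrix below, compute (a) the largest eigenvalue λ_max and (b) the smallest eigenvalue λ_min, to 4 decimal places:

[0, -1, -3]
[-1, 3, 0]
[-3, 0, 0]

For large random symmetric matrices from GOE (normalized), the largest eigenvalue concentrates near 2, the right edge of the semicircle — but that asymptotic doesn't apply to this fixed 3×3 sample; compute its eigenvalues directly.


Since M is real symmetric, all three eigenvalues are real; they are the roots of det(λI − M) = λ³ − (tr M) λ² + s λ − det M, where s is the sum of the principal 2×2 minors.
tr M = 0 + 3 + 0 = 3.
s = (0·3 − (-1)²) + (0·0 − (-3)²) + (3·0 − 0²) = -1 + (-9) + 0 = -10.
det M (expand along row 1) = 0·0 − (-1)·0 + (-3)·9 = -27.
Characteristic polynomial: λ³ − 3λ² − 10λ + 27 = 0.
Substitute λ = y + (tr M)/3 = y + 1.000000 to remove the quadratic term: y³ + p·y + q = 0 with p = s − (tr M)²/3 = -13.000000 and q = −2(tr M)³/27 + (tr M)·s/3 − det M = 15.000000.
Three real roots ⇒ use the trigonometric (Viète) form: r = 2√(−p/3) = 4.163332, φ = arccos(3q/(p·r)) = arccos(-0.831435) = 2.552481 rad.
y_k = r·cos(φ/3 − 2πk/3) for k = 0, 1, 2 gives y = 2.745141, 1.338177, -4.083318.
λ_k = y_k + 1.000000 gives λ = 3.7451, 2.3382, -3.0833 (check: the sum is 3.0000 = tr M).

Hence λ_max = 3.7451 and λ_min = -3.0833.


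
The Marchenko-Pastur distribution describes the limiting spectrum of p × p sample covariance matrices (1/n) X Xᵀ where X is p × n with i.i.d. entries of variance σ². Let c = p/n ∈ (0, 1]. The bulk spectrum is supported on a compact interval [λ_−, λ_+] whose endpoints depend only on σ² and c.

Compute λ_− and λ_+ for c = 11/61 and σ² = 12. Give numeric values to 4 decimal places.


c = 11/61 = 0.180328; √c = 0.424650.
λ_− = σ² (1 − √c)² = 12 · (1 − 0.424650)² = 12 · (0.575350)² = 3.972327.
λ_+ = σ² (1 + √c)² = 12 · (1 + 0.424650)² = 12 · (1.424650)² = 24.355541.

Rounded to 4 decimal places: λ_− ≈ 3.9723, λ_+ ≈ 24.3555.


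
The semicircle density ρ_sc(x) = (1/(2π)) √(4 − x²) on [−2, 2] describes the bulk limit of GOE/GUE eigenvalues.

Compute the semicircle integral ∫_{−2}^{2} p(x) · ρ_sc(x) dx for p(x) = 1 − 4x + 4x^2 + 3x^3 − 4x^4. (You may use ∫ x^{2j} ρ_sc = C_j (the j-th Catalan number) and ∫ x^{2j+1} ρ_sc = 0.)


Write p(x) = Σ a_i x^i, split into monomials and integrate each against ρ_sc separately.
Using ∫ x^{2j} ρ_sc = C_j = (1/(j+1)) C(2j, j) (Catalan numbers) and ∫ x^{2j+1} ρ_sc = 0 (odd monomials vanish by symmetry):
  i = 0 (even): a_0 · C_{0} = 1 · 1 = 1
  i = 1 (odd): ∫ x^1 ρ_sc = 0 (vanishes)
  i = 2 (even): a_2 · C_{1} = 4 · 1 = 4
  i = 3 (odd): ∫ x^3 ρ_sc = 0 (vanishes)
  i = 4 (even): a_4 · C_{2} = -4 · 2 = -8

Summing the contributions: ∫_{−2}^{2} p(x) ρ_sc(x) dx = 1 + 4 + (-8) = -3.


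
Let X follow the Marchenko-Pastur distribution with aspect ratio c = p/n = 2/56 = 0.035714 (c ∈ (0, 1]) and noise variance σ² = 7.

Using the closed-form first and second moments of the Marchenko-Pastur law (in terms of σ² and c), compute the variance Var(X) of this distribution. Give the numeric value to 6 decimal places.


Recall the MP moments m_1 = E[X] = σ² and m_2 = E[X²] = σ⁴ (1 + c).
m_1 = E[X] = σ² = 7, so m_1² = 49.
m_2 = E[X²] = σ⁴ (1 + c) = 49 · (1 + 0.035714) = 49 · 1.035714 = 50.750000.
(Note m_2 − m_1² simplifies to c · σ⁴ = 0.035714 · 49.)

Var(X) = m_2 − m_1² = 50.750000 − 49 = 1.750000.


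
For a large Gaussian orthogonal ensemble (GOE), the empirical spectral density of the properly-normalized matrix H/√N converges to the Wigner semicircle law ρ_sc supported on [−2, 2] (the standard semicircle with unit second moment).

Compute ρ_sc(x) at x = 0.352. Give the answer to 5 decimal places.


ρ_sc(x) = (1/(2π)) √(4 − x²). With x = 0.352:
  4 − x² = 4 − (0.352)² = 4 − 0.123904 = 3.876096.
  √(4 − x²) = 1.968780.
  1/(2π) = 0.159155.
  ρ_sc(0.352) = 0.159155 · 1.968780 = 0.313341.

Rounded to 5 decimal places: ρ_sc(0.352) ≈ 0.31334.


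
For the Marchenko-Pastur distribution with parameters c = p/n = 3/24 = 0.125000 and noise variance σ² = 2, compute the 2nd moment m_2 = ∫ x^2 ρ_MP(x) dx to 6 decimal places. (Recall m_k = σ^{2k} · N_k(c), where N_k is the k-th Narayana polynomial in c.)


E[X²] = σ⁴ (1 + c) (second MP moment). With σ² = 2 (so σ⁴ = 4) and c = 3/24 = 0.125000: E[X²] = 4 · (1 + 0.125000) = 4 · 1.125000.

So E[X^2] = 4.500000.


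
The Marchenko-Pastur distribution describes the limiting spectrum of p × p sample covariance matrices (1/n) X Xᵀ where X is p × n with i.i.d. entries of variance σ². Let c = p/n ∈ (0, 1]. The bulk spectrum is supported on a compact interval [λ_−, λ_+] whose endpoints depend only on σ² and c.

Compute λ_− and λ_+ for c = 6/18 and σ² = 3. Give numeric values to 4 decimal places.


c = 6/18 = 0.333333; √c = 0.577350.
λ_− = σ² (1 − √c)² = 3 · (1 − 0.577350)² = 3 · (0.422650)² = 0.535898.
λ_+ = σ² (1 + √c)² = 3 · (1 + 0.577350)² = 3 · (1.577350)² = 7.464102.

Rounded to 4 decimal places: λ_− ≈ 0.5359, λ_+ ≈ 7.4641.


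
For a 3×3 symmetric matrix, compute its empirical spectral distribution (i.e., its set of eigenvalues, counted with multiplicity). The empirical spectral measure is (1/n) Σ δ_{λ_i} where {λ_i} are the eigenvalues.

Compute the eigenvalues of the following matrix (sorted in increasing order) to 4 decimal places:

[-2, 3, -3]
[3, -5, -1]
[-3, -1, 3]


Since M is real symmetric, all three eigenvalues are real; they are the roots of det(λI − M) = λ³ − (tr M) λ² + s λ − det M, where s is the sum of the principal 2×2 minors.
tr M = -2 + (-5) + 3 = -4.
s = ((-2)·(-5) − 3²) + ((-2)·3 − (-3)²) + ((-5)·3 − (-1)²) = 1 + (-15) + (-16) = -30.
det M (expand along row 1) = (-2)·(-16) − 3·6 + (-3)·(-18) = 68.
Characteristic polynomial: λ³ + 4λ² − 30λ − 68 = 0.
Substitute λ = y + (tr M)/3 = y − 1.333333 to remove the quadratic term: y³ + p·y + q = 0 with p = s − (tr M)²/3 = -35.333333 and q = −2(tr M)³/27 + (tr M)·s/3 − det M = -23.259259.
Three real roots ⇒ use the trigonometric (Viète) form: r = 2√(−p/3) = 6.863753, φ = arccos(3q/(p·r)) = arccos(0.287721) = 1.278950 rad.
y_k = r·cos(φ/3 − 2πk/3) for k = 0, 1, 2 gives y = 6.249413, -0.666667, -5.582746.
λ_k = y_k − 1.333333 gives λ = 4.9161, -2.0000, -6.9161 (check: the sum is -4.0000 = tr M).

Eigenvalues sorted in increasing order: [-6.9161, -2.0000, 4.9161].


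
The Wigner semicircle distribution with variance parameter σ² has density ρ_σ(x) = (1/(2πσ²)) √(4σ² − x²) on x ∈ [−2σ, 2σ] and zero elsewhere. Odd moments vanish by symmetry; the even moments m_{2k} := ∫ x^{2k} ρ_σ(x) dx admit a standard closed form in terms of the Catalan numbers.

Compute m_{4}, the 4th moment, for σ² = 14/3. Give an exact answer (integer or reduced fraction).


By the scaled semicircle moment identity, m_{2k} = σ^{2k} · C_k with k = 2.
C_2 = (1/(k+1)) · C(2k, k) = (1/3) · C(4, 2) = (1/3) · 6 = 2.
σ^{2k} = (σ²)^k = (14/3)^2 = 196/9.

Therefore m_{4} = σ^{4} · C_2 = (196/9) · 2 = 392/9.


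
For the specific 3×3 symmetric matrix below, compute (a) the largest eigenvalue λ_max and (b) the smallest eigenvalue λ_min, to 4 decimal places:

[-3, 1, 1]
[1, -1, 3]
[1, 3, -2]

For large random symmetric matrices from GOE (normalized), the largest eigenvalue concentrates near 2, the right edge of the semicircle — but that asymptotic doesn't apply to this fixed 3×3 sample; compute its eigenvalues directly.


Since M is real symmetric, all three eigenvalues are real; they are the roots of det(λI − M) = λ³ − (tr M) λ² + s λ − det M, where s is the sum of the principal 2×2 minors.
tr M = -3 + (-1) + (-2) = -6.
s = ((-3)·(-1) − 1²) + ((-3)·(-2) − 1²) + ((-1)·(-2) − 3²) = 2 + 5 + (-7) = 0.
det M (expand along row 1) = (-3)·(-7) − 1·(-5) + 1·4 = 30.
Characteristic polynomial: λ³ + 6λ² − 30 = 0.
Substitute λ = y + (tr M)/3 = y − 2.000000 to remove the quadratic term: y³ + p·y + q = 0 with p = s − (tr M)²/3 = -12.000000 and q = −2(tr M)³/27 + (tr M)·s/3 − det M = -14.000000.
Three real roots ⇒ use the trigonometric (Viète) form: r = 2√(−p/3) = 4.000000, φ = arccos(3q/(p·r)) = arccos(0.875000) = 0.505361 rad.
y_k = r·cos(φ/3 − 2πk/3) for k = 0, 1, 2 gives y = 3.943381, -1.390906, -2.552475.
λ_k = y_k − 2.000000 gives λ = 1.9434, -3.3909, -4.5525 (check: the sum is -6.0000 = tr M).

Hence λ_max = 1.9434 and λ_min = -4.5525.


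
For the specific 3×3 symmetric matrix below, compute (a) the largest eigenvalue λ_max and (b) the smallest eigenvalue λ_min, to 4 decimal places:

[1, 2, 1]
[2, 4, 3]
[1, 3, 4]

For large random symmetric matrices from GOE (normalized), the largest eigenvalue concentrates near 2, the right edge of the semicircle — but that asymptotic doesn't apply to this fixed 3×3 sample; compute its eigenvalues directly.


Since M is real symmetric, all three eigenvalues are real; they are the roots of det(λI − M) = λ³ − (tr M) λ² + s λ − det M, where s is the sum of the principal 2×2 minors.
tr M = 1 + 4 + 4 = 9.
s = (1·4 − 2²) + (1·4 − 1²) + (4·4 − 3²) = 0 + 3 + 7 = 10.
det M (expand along row 1) = 1·7 − 2·5 + 1·2 = -1.
Characteristic polynomial: λ³ − 9λ² + 10λ + 1 = 0.
Substitute λ = y + (tr M)/3 = y + 3.000000 to remove the quadratic term: y³ + p·y + q = 0 with p = s − (tr M)²/3 = -17.000000 and q = −2(tr M)³/27 + (tr M)·s/3 − det M = -23.000000.
Three real roots ⇒ use the trigonometric (Viète) form: r = 2√(−p/3) = 4.760952, φ = arccos(3q/(p·r)) = arccos(0.852523) = 0.550002 rad.
y_k = r·cos(φ/3 − 2πk/3) for k = 0, 1, 2 gives y = 4.681165, -1.588904, -3.092261.
λ_k = y_k + 3.000000 gives λ = 7.6812, 1.4111, -0.0923 (check: the sum is 9.0000 = tr M).

Hence λ_max = 7.6812 and λ_min = -0.0923.


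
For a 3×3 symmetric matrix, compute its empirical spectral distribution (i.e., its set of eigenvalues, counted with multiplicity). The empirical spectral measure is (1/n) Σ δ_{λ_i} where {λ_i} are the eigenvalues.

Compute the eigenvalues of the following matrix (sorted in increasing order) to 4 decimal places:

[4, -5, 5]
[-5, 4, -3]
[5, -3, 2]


Since M is real symmetric, all three eigenvalues are real; they are the roots of det(λI − M) = λ³ − (tr M) λ² + s λ − det M, where s is the sum of the principal 2×2 minors.
tr M = 4 + 4 + 2 = 10.
s = (4·4 − (-5)²) + (4·2 − 5²) + (4·2 − (-3)²) = -9 + (-17) + (-1) = -27.
det M (expand along row 1) = 4·(-1) − (-5)·5 + 5·(-5) = -4.
Characteristic polynomial: λ³ − 10λ² − 27λ + 4 = 0.
Substitute λ = y + (tr M)/3 = y + 3.333333 to remove the quadratic term: y³ + p·y + q = 0 with p = s − (tr M)²/3 = -60.333333 and q = −2(tr M)³/27 + (tr M)·s/3 − det M = -160.074074.
Three real roots ⇒ use the trigonometric (Viète) form: r = 2√(−p/3) = 8.969083, φ = arccos(3q/(p·r)) = arccos(0.887436) = 0.479045 rad.
y_k = r·cos(φ/3 − 2πk/3) for k = 0, 1, 2 gives y = 8.854978, -3.192434, -5.662543.
λ_k = y_k + 3.333333 gives λ = 12.1883, 0.1409, -2.3292 (check: the sum is 10.0000 = tr M).

Eigenvalues sorted in increasing order: [-2.3292, 0.1409, 12.1883].


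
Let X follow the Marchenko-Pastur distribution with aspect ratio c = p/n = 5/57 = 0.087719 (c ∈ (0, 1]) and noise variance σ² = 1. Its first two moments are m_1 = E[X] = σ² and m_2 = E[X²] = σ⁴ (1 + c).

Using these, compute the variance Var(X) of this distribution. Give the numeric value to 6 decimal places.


m_1 = E[X] = σ² = 1, so m_1² = 1.
m_2 = E[X²] = σ⁴ (1 + c) = 1 · (1 + 0.087719) = 1 · 1.087719 = 1.087719.
(Note m_2 − m_1² simplifies to c · σ⁴ = 0.087719 · 1.)

Var(X) = m_2 − m_1² = 1.087719 − 1 = 0.087719.


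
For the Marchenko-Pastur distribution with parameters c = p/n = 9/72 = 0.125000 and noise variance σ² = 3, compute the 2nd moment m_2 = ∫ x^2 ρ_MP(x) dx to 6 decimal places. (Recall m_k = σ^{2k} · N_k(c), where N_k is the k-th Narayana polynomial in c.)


E[X²] = σ⁴ (1 + c) (second MP moment). With σ² = 3 (so σ⁴ = 9) and c = 9/72 = 0.125000: E[X²] = 9 · (1 + 0.125000) = 9 · 1.125000.

So E[X^2] = 10.125000.


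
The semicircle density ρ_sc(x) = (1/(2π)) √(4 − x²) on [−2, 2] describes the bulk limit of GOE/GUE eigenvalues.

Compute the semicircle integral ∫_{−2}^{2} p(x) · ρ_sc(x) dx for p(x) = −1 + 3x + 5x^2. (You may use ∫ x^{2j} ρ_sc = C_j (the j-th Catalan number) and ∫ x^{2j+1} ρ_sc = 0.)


Write p(x) = Σ a_i x^i, split into monomials and integrate each against ρ_sc separately.
Using ∫ x^{2j} ρ_sc = C_j = (1/(j+1)) C(2j, j) (Catalan numbers) and ∫ x^{2j+1} ρ_sc = 0 (odd monomials vanish by symmetry):
  i = 0 (even): a_0 · C_{0} = -1 · 1 = -1
  i = 1 (odd): ∫ x^1 ρ_sc = 0 (vanishes)
  i = 2 (even): a_2 · C_{1} = 5 · 1 = 5

Summing the contributions: ∫_{−2}^{2} p(x) ρ_sc(x) dx = (-1) + 5 = 4.


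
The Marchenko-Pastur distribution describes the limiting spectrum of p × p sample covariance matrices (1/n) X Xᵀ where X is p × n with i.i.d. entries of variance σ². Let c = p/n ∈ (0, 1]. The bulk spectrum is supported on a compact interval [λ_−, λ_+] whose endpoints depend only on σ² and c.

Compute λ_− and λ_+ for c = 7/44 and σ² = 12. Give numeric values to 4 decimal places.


c = 7/44 = 0.159091; √c = 0.398862.
λ_− = σ² (1 − √c)² = 12 · (1 − 0.398862)² = 12 · (0.601138)² = 4.336402.
λ_+ = σ² (1 + √c)² = 12 · (1 + 0.398862)² = 12 · (1.398862)² = 23.481779.

Rounded to 4 decimal places: λ_− ≈ 4.3364, λ_+ ≈ 23.4818.


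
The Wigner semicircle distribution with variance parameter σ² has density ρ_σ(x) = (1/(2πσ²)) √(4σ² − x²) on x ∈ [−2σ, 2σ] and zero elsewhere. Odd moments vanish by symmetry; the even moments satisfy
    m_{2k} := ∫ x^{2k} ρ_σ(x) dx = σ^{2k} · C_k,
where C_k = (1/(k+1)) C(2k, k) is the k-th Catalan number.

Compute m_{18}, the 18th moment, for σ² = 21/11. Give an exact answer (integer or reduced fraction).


By the scaled semicircle moment identity, m_{2k} = σ^{2k} · C_k with k = 9.
C_9 = (1/(k+1)) · C(2k, k) = (1/10) · C(18, 9) = (1/10) · 48620 = 4862.
σ^{2k} = (σ²)^k = (21/11)^9 = 794280046581/2357947691.

Therefore m_{18} = σ^{18} · C_9 = (794280046581/2357947691) · 4862 = 351071780588802/214358881.


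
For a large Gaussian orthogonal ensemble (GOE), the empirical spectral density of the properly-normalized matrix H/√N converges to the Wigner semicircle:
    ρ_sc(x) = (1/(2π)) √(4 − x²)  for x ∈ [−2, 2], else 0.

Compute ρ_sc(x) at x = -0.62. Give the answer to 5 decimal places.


ρ_sc(x) = (1/(2π)) √(4 − x²). With x = -0.62:
  4 − x² = 4 − (-0.62)² = 4 − 0.384400 = 3.615600.
  √(4 − x²) = 1.901473.
  1/(2π) = 0.159155.
  ρ_sc(-0.62) = 0.159155 · 1.901473 = 0.302629.

Rounded to 5 decimal places: ρ_sc(-0.62) ≈ 0.30263.


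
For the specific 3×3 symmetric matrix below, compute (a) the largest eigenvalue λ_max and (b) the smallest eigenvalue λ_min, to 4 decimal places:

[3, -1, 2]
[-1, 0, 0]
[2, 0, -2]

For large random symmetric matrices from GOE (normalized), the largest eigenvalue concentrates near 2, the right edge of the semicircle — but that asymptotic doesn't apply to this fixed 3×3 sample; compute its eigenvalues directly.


Since M is real symmetric, all three eigenvalues are real; they are the roots of det(λI − M) = λ³ − (tr M) λ² + s λ − det M, where s is the sum of the principal 2×2 minors.
tr M = 3 + 0 + (-2) = 1.
s = (3·0 − (-1)²) + (3·(-2) − 2²) + (0·(-2) − 0²) = -1 + (-10) + 0 = -11.
det M (expand along row 1) = 3·0 − (-1)·2 + 2·0 = 2.
Characteristic polynomial: λ³ − λ² − 11λ − 2 = 0.
Substitute λ = y + (tr M)/3 = y + 0.333333 to remove the quadratic term: y³ + p·y + q = 0 with p = s − (tr M)²/3 = -11.333333 and q = −2(tr M)³/27 + (tr M)·s/3 − det M = -5.740741.
Three real roots ⇒ use the trigonometric (Viète) form: r = 2√(−p/3) = 3.887301, φ = arccos(3q/(p·r)) = arccos(0.390916) = 1.169170 rad.
y_k = r·cos(φ/3 − 2πk/3) for k = 0, 1, 2 gives y = 3.595809, -0.518861, -3.076948.
λ_k = y_k + 0.333333 gives λ = 3.9291, -0.1855, -2.7436 (check: the sum is 1.0000 = tr M).

Hence λ_max = 3.9291 and λ_min = -2.7436.


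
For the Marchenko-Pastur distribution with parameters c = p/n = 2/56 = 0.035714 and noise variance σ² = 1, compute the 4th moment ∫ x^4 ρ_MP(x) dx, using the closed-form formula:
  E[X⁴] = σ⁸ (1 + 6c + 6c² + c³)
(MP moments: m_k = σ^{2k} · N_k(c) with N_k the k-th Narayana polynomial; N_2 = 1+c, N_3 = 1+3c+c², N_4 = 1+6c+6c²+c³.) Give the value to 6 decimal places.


E[X⁴] = σ⁸ (1 + 6c + 6c² + c³) (fourth MP moment). With σ² = 1 (so σ⁸ = 1) and c = 2/56 = 0.035714: E[X⁴] = 1 · (1 + 6·0.035714 + 6·(0.035714)² + (0.035714)³) = 1 · 1.221984.

So E[X^4] = 1.221984.


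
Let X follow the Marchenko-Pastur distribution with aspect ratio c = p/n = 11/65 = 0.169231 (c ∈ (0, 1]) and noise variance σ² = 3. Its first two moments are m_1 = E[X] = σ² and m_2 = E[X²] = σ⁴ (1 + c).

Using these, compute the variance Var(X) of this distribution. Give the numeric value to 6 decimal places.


m_1 = E[X] = σ² = 3, so m_1² = 9.
m_2 = E[X²] = σ⁴ (1 + c) = 9 · (1 + 0.169231) = 9 · 1.169231 = 10.523077.
(Note m_2 − m_1² simplifies to c · σ⁴ = 0.169231 · 9.)

Var(X) = m_2 − m_1² = 10.523077 − 9 = 1.523077.


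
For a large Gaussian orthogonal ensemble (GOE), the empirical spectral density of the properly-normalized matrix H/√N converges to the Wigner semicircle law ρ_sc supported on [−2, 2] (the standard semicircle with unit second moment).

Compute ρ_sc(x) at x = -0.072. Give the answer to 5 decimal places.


ρ_sc(x) = (1/(2π)) √(4 − x²). With x = -0.072:
  4 − x² = 4 − (-0.072)² = 4 − 0.005184 = 3.994816.
  √(4 − x²) = 1.998704.
  1/(2π) = 0.159155.
  ρ_sc(-0.072) = 0.159155 · 1.998704 = 0.318104.

Rounded to 5 decimal places: ρ_sc(-0.072) ≈ 0.31810.


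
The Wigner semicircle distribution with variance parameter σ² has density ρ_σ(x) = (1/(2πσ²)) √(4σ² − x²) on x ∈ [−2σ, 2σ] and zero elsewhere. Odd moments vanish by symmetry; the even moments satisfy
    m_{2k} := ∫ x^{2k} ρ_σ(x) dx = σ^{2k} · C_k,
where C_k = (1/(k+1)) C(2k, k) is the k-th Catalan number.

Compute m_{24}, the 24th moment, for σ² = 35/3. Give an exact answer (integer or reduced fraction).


By the scaled semicircle moment identity, m_{2k} = σ^{2k} · C_k with k = 12.
C_12 = (1/(k+1)) · C(2k, k) = (1/13) · C(24, 12) = (1/13) · 2704156 = 208012.
σ^{2k} = (σ²)^k = (35/3)^12 = 3379220508056640625/531441.

Therefore m_{24} = σ^{24} · C_12 = (3379220508056640625/531441) · 208012 = 702918416321877929687500/531441.


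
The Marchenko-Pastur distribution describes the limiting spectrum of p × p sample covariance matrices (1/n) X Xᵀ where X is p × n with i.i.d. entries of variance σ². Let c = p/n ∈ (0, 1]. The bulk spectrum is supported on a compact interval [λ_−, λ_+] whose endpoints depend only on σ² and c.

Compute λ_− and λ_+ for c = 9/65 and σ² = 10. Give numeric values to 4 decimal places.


c = 9/65 = 0.138462; √c = 0.372104.
λ_− = σ² (1 − √c)² = 10 · (1 − 0.372104)² = 10 · (0.627896)² = 3.942531.
λ_+ = σ² (1 + √c)² = 10 · (1 + 0.372104)² = 10 · (1.372104)² = 18.826699.

Rounded to 4 decimal places: λ_− ≈ 3.9425, λ_+ ≈ 18.8267.


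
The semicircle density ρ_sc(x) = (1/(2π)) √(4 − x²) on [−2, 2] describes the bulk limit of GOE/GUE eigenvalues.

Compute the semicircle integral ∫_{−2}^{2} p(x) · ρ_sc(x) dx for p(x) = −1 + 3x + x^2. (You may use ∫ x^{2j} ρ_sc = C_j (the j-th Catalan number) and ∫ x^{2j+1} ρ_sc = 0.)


Write p(x) = Σ a_i x^i, split into monomials and integrate each against ρ_sc separately.
Using ∫ x^{2j} ρ_sc = C_j = (1/(j+1)) C(2j, j) (Catalan numbers) and ∫ x^{2j+1} ρ_sc = 0 (odd monomials vanish by symmetry):
  i = 0 (even): a_0 · C_{0} = -1 · 1 = -1
  i = 1 (odd): ∫ x^1 ρ_sc = 0 (vanishes)
  i = 2 (even): a_2 · C_{1} = 1 · 1 = 1

Summing the contributions: ∫_{−2}^{2} p(x) ρ_sc(x) dx = (-1) + 1 = 0.


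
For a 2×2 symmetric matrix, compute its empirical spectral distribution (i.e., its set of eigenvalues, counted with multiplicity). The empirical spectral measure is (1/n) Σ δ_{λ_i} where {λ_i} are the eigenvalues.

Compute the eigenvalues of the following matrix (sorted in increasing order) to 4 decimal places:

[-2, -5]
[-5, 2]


Since M is real symmetric, both eigenvalues are real; they are the roots of det(λI − M) = λ² − (tr M) λ + det M.
tr M = -2 + 2 = 0.
det M = (-2)·2 − (-5)² = -4 − 25 = -29.
Characteristic polynomial: λ² − 29 = 0.
Discriminant Δ = (tr M)² − 4·det M = 0 − (-116) = 116; √Δ = 10.770330.
λ = (tr M ± √Δ)/2 = (0 ± 10.770330)/2, giving (tr M − √Δ)/2 = -5.3852 and (tr M + √Δ)/2 = 5.3852.

Eigenvalues sorted in increasing order: [-5.3852, 5.3852].


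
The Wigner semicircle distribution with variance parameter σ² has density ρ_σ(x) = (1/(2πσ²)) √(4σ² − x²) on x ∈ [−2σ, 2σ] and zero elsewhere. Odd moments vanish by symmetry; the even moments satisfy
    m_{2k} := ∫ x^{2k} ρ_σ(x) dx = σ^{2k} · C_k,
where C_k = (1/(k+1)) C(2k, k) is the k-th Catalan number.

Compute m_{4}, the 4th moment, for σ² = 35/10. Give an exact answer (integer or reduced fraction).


By the scaled semicircle moment identity, m_{2k} = σ^{2k} · C_k with k = 2.
C_2 = (1/(k+1)) · C(2k, k) = (1/3) · C(4, 2) = (1/3) · 6 = 2.
σ^{2k} = (σ²)^k = (35/10)^2 = 49/4.

Therefore m_{4} = σ^{4} · C_2 = (49/4) · 2 = 49/2.


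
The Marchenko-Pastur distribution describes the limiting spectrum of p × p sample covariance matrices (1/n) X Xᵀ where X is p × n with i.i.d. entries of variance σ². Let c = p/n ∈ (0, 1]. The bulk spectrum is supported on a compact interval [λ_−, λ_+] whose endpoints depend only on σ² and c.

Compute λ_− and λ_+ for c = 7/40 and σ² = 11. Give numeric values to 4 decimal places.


c = 7/40 = 0.175000; √c = 0.418330.
λ_− = σ² (1 − √c)² = 11 · (1 − 0.418330)² = 11 · (0.581670)² = 3.721740.
λ_+ = σ² (1 + √c)² = 11 · (1 + 0.418330)² = 11 · (1.418330)² = 22.128260.

Rounded to 4 decimal places: λ_− ≈ 3.7217, λ_+ ≈ 22.1283.


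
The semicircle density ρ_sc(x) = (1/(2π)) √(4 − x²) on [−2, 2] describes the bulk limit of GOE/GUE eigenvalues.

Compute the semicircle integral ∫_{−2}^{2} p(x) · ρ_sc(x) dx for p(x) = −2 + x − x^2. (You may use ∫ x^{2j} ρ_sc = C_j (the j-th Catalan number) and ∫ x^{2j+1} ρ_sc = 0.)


Write p(x) = Σ a_i x^i, split into monomials and integrate each against ρ_sc separately.
Using ∫ x^{2j} ρ_sc = C_j = (1/(j+1)) C(2j, j) (Catalan numbers) and ∫ x^{2j+1} ρ_sc = 0 (odd monomials vanish by symmetry):
  i = 0 (even): a_0 · C_{0} = -2 · 1 = -2
  i = 1 (odd): ∫ x^1 ρ_sc = 0 (vanishes)
  i = 2 (even): a_2 · C_{1} = -1 · 1 = -1

Summing the contributions: ∫_{−2}^{2} p(x) ρ_sc(x) dx = (-2) + (-1) = -3.


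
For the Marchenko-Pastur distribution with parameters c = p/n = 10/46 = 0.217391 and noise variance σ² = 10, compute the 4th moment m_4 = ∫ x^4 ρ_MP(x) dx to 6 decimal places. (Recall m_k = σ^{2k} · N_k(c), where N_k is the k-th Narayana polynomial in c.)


E[X⁴] = σ⁸ (1 + 6c + 6c² + c³) (fourth MP moment). With σ² = 10 (so σ⁸ = 10000) and c = 10/46 = 0.217391: E[X⁴] = 10000 · (1 + 6·0.217391 + 6·(0.217391)² + (0.217391)³) = 10000 · 2.598175.

So E[X^4] = 25981.753925.


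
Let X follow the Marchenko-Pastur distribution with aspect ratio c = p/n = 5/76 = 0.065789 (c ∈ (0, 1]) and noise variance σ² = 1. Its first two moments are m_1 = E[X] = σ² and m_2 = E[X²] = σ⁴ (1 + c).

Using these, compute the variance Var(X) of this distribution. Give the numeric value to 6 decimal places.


m_1 = E[X] = σ² = 1, so m_1² = 1.
m_2 = E[X²] = σ⁴ (1 + c) = 1 · (1 + 0.065789) = 1 · 1.065789 = 1.065789.
(Note m_2 − m_1² simplifies to c · σ⁴ = 0.065789 · 1.)

Var(X) = m_2 − m_1² = 1.065789 − 1 = 0.065789.


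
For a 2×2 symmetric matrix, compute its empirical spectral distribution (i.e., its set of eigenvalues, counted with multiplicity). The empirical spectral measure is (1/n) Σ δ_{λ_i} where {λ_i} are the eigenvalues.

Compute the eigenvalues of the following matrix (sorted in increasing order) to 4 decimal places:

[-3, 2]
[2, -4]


Since M is real symmetric, both eigenvalues are real; they are the roots of det(λI − M) = λ² − (tr M) λ + det M.
tr M = -3 + (-4) = -7.
det M = (-3)·(-4) − 2² = 12 − 4 = 8.
Characteristic polynomial: λ² + 7λ + 8 = 0.
Discriminant Δ = (tr M)² − 4·det M = 49 − 32 = 17; √Δ = 4.123106.
λ = (tr M ± √Δ)/2 = (-7 ± 4.123106)/2, giving (tr M − √Δ)/2 = -5.5616 and (tr M + √Δ)/2 = -1.4384.

Eigenvalues sorted in increasing order: [-5.5616, -1.4384].


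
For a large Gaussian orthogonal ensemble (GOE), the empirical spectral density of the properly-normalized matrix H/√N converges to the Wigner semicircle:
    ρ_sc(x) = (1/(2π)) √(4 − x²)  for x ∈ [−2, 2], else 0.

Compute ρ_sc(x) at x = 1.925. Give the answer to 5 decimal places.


ρ_sc(x) = (1/(2π)) √(4 − x²). With x = 1.925:
  4 − x² = 4 − (1.925)² = 4 − 3.705625 = 0.294375.
  √(4 − x²) = 0.542563.
  1/(2π) = 0.159155.
  ρ_sc(1.925) = 0.159155 · 0.542563 = 0.086352.

Rounded to 5 decimal places: ρ_sc(1.925) ≈ 0.08635.
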